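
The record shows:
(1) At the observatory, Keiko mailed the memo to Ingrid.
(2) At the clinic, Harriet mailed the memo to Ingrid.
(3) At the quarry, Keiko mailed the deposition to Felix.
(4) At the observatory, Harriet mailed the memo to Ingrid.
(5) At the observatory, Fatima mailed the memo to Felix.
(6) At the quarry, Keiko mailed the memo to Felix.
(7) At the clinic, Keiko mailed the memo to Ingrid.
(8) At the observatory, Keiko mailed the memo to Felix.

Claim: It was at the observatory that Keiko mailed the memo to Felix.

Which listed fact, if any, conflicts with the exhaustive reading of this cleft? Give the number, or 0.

The cleft puts "at the observatory" in focus and presupposes the open proposition with agent = Keiko, thing = the memo, recipient = Felix.
Exhaustivity: at the observatory is the only setting satisfying that background.
Fact (6) shares the background but with setting = at the quarry; exhaustivity is violated.

6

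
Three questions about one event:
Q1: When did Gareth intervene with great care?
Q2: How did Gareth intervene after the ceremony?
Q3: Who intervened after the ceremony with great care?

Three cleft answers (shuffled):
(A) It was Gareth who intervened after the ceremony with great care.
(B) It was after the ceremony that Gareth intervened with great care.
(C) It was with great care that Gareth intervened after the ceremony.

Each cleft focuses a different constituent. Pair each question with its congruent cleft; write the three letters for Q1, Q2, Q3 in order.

Q1 asks about the time; cleft (B) focuses "after the ceremony", which is the time — so Q1 → B.
Q2 asks about the manner; cleft (C) focuses "with great care", which is the manner — so Q2 → C.
Q3 asks about the subject (agent); cleft (A) focuses "Gareth", which is the subject (agent) — so Q3 → A.
Mapping: Q1→B, Q2→C, Q3→A.

BCA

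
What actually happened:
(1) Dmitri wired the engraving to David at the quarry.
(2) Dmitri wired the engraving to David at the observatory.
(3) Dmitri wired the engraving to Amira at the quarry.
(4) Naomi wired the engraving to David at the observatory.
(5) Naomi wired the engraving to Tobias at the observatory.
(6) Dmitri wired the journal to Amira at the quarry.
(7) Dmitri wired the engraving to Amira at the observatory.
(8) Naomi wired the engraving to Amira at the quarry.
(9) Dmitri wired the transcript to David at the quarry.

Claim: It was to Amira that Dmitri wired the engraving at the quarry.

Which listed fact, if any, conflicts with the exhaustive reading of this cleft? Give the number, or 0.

Focus of the cleft: "Amira" (the recipient). Presupposed background: agent = Dmitri, thing = the engraving, setting = at the quarry.
Exhaustivity: Amira is the only recipient satisfying that background.
But fact (1) also has agent = Dmitri, thing = the engraving, setting = at the quarry, with recipient = David — so the exhaustive reading fails.

1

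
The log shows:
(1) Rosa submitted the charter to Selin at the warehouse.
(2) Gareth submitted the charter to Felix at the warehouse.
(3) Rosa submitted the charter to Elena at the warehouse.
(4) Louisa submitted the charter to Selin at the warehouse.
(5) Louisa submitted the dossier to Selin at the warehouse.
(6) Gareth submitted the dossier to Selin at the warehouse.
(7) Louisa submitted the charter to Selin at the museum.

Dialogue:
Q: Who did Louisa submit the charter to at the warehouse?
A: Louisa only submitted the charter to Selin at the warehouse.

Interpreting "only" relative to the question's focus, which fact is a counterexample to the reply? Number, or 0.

Answering "Who did ... to ...?" puts focus on the recipient — here, "Selin".
So "only" ranges over recipients; the rest (same agent, thing, setting (Louisa / the charter / at the warehouse)) is presupposed.
No listed fact shares that background with another recipient. Nothing contradicts the reply.
(Fact (7) would refute a reading with focus on the setting — but that is not what the question asks.)

0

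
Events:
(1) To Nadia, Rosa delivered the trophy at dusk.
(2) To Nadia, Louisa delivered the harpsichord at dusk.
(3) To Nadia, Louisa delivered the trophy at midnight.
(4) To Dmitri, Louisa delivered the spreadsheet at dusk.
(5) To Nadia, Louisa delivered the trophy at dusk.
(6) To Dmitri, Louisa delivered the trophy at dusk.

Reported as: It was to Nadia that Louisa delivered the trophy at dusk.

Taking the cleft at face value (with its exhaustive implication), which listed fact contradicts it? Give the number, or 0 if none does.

Focus of the cleft: "Nadia" (the recipient). Presupposed background: same agent, thing, setting (Louisa / the trophy / at dusk).
Exhaustivity: Nadia is the only recipient satisfying that background.
But fact (6) also has same agent, thing, setting (Louisa / the trophy / at dusk), with recipient = Dmitri — so the exhaustive reading fails.

6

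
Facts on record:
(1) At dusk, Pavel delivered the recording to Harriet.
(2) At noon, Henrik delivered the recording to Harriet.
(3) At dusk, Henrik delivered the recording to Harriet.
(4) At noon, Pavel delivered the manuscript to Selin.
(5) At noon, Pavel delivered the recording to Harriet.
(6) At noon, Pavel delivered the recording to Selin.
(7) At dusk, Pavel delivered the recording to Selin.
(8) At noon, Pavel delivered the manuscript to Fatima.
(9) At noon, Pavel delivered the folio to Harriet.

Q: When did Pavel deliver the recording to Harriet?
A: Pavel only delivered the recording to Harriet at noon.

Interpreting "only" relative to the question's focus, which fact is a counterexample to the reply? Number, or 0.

The question "When did ...?" targets the setting, so in the reply the focus falls on "at noon".
So "only" ranges over settings; the rest (same agent, thing, recipient (Pavel / the recording / Harriet)) is presupposed.
Fact (1) shares the background with a different setting (at dusk) — counterexample.
(Fact (6) would refute a reading with focus on the recipient — but that is not what the question asks.)

1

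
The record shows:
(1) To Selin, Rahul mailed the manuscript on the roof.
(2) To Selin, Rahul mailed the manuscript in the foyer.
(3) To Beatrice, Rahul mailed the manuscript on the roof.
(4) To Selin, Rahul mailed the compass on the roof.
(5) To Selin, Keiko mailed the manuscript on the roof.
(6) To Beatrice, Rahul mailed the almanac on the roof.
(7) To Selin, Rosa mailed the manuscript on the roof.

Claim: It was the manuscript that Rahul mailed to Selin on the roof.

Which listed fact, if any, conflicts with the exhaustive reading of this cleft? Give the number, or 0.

The cleft puts "the manuscript" in focus and presupposes the open proposition with Rahul as agent and Selin as recipient and on the roof as setting.
Exhaustivity: the manuscript is the only thing satisfying that background.
Fact (4) shares the background but with thing = the compass; exhaustivity is violated.

4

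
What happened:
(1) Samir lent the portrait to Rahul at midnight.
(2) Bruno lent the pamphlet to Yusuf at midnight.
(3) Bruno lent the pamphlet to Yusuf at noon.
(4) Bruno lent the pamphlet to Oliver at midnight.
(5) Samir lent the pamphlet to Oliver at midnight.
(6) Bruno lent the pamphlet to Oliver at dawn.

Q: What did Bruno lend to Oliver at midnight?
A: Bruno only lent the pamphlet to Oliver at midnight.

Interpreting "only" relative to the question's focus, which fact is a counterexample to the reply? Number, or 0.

0

The question "What did ...?" targets the thing, so in the reply the focus falls on "the pamphlet".
So "only" ranges over things; the rest (agent = Bruno, recipient = Oliver, setting = at midnight) is presupposed.
No fact keeps agent = Bruno, recipient = Oliver, setting = at midnight while changing the thing; every other fact differs on something backgrounded. The reply stands.
(Fact (2) would refute a reading with focus on the recipient — but that is not what the question asks.)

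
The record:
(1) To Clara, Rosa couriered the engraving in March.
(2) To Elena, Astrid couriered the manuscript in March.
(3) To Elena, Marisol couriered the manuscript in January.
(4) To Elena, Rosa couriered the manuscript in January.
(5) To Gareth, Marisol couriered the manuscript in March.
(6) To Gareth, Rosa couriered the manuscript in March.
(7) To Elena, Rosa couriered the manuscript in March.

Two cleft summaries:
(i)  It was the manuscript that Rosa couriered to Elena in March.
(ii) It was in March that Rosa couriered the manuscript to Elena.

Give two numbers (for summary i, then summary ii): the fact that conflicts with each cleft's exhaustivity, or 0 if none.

Summary (i) focuses "the manuscript" (the thing); background Rosa as agent and Elena as recipient and in March as setting. No fact matches that background with a different thing, so 0.
Summary (ii) focuses "in March" (the setting); background Rosa as agent and the manuscript as thing and Elena as recipient. Fact (4) matches that background with setting = in January — refutes (ii).

0, 4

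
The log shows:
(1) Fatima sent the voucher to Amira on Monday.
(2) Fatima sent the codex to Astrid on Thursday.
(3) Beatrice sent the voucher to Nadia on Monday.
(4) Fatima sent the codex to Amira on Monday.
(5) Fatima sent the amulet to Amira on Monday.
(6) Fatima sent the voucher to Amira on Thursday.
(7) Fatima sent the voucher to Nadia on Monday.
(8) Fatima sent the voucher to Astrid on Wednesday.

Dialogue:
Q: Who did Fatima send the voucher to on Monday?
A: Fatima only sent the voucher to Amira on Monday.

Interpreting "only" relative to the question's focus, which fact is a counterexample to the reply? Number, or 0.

7

Answering "Who did ... to ...?" puts focus on the recipient — here, "Amira".
So "only" ranges over recipients; the rest (same agent, thing, setting (Fatima / the voucher / on Monday)) is presupposed.
Fact (7) shares the background with a different recipient (Nadia) — counterexample.
(Fact (4) would refute a reading with focus on the thing — but that is not what the question asks.)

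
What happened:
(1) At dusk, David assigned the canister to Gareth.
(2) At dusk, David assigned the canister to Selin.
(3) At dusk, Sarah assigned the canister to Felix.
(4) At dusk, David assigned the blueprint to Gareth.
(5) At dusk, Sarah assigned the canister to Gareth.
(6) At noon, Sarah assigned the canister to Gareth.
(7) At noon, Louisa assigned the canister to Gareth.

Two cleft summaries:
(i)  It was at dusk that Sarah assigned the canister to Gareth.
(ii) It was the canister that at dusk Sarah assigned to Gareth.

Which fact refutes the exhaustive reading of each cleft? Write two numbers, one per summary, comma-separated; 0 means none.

(i): focus "at dusk". Looking for agent = Sarah, thing = the canister, recipient = Gareth with some other setting — fact (6) has at noon there. Refuted.
(ii): focus "the canister". No fact shares agent = Sarah, recipient = Gareth, setting = at dusk with a different thing. 0.

6, 0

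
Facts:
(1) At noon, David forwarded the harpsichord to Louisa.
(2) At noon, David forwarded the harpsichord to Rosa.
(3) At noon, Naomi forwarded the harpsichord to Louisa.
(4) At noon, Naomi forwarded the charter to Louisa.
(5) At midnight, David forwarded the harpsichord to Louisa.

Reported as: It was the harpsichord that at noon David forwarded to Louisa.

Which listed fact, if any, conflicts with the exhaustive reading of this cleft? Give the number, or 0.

0

The cleft puts "the harpsichord" in focus and presupposes the open proposition with David as agent and Louisa as recipient and at noon as setting.
The exhaustive reading says no other thing fits that background.
No listed fact matches the background with a different thing. Exhaustivity holds.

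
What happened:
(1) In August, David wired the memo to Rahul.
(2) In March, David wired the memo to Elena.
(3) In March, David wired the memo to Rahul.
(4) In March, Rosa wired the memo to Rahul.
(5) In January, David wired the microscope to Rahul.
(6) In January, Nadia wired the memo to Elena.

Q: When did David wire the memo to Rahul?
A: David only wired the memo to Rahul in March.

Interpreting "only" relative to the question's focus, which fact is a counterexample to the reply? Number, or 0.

Answering "When did ...?" puts focus on the setting — here, "in March".
"Only" then excludes alternative settings while the background — same agent, thing, recipient (David / the memo / Rahul) — is held fixed.
Fact (1) shares the background with a different setting (in August) — counterexample.
(Fact (2) would refute a reading with focus on the recipient — but that is not what the question asks.)

1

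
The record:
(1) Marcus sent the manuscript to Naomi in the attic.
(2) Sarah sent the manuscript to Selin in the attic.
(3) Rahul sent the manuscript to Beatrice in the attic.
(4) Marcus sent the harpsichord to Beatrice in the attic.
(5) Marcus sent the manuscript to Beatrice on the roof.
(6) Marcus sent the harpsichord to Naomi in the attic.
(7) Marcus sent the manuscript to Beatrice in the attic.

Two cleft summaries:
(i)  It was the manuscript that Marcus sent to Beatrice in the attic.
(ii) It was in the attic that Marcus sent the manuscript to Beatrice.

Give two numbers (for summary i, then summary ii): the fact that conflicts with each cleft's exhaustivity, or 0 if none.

Summary (i) focuses "the manuscript" (the thing); background same agent, recipient, setting (Marcus / Beatrice / in the attic). Fact (4) matches that background with thing = the harpsichord — refutes (i).
Summary (ii) focuses "in the attic" (the setting); background same agent, thing, recipient (Marcus / the manuscript / Beatrice). Fact (5) matches that background with setting = on the roof — refutes (ii).

4, 5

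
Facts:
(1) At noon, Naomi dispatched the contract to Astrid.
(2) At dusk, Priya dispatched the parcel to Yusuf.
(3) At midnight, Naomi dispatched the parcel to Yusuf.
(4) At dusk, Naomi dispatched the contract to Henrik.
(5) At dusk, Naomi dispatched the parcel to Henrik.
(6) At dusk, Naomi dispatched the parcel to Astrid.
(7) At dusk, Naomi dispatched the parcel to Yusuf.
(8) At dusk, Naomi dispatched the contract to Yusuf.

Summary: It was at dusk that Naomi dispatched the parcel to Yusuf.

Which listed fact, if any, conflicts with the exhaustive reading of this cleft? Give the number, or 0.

Focus of the cleft: "at dusk" (the setting). Presupposed background: agent = Naomi, thing = the parcel, recipient = Yusuf.
The exhaustive reading says no other setting fits that background.
Fact (3) shares the background but with setting = at midnight; exhaustivity is violated.

3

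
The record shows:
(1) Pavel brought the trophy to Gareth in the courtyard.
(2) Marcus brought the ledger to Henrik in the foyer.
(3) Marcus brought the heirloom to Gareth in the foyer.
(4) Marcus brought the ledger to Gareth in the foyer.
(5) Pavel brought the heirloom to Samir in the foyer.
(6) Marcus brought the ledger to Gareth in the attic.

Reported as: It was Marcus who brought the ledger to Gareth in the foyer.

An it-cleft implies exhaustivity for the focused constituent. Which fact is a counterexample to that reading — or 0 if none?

0

The cleft puts "Marcus" in focus and presupposes the open proposition with same thing, recipient, setting (the ledger / Gareth / in the foyer).
The exhaustive reading says no other agent fits that background.
No listed fact matches the background with a different agent. Exhaustivity holds.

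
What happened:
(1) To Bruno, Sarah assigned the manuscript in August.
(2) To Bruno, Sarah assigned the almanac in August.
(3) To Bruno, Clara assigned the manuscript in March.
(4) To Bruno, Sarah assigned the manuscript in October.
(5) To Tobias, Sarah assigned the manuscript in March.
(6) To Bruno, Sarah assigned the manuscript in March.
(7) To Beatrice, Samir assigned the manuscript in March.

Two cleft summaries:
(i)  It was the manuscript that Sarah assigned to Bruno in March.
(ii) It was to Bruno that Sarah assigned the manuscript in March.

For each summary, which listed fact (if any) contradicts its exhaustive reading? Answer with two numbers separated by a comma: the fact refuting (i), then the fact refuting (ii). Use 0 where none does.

Summary (i) focuses "the manuscript" (the thing); background same agent, recipient, setting (Sarah / Bruno / in March). No fact matches that background with a different thing, so 0.
Summary (ii) focuses "Bruno" (the recipient); background same agent, thing, setting (Sarah / the manuscript / in March). Fact (5) matches that background with recipient = Tobias — refutes (ii).

0, 5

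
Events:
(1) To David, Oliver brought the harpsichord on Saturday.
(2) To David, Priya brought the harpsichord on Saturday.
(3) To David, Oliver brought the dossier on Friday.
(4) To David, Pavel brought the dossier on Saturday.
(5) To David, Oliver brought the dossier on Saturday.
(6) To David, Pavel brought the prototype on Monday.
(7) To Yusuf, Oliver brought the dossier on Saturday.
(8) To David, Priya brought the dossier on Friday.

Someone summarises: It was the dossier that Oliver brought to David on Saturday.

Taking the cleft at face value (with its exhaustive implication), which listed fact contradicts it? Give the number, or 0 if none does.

Focus of the cleft: "the dossier" (the thing). Presupposed background: agent = Oliver, recipient = David, setting = on Saturday.
The exhaustive reading says no other thing fits that background.
Fact (1) shares the background but with thing = the harpsichord; exhaustivity is violated.

1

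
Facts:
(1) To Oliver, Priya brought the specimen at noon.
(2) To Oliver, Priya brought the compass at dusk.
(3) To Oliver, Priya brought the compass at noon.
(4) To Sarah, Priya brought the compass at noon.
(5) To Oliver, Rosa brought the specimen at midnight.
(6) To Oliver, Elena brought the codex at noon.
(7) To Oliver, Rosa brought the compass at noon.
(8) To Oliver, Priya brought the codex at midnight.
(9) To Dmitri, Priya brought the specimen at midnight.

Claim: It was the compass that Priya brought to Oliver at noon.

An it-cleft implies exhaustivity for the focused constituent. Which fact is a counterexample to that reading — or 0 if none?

The cleft puts "the compass" in focus and presupposes the open proposition with same agent, recipient, setting (Priya / Oliver / at noon).
The exhaustive reading says no other thing fits that background.
Fact (1) shares the background but with thing = the specimen; exhaustivity is violated.

1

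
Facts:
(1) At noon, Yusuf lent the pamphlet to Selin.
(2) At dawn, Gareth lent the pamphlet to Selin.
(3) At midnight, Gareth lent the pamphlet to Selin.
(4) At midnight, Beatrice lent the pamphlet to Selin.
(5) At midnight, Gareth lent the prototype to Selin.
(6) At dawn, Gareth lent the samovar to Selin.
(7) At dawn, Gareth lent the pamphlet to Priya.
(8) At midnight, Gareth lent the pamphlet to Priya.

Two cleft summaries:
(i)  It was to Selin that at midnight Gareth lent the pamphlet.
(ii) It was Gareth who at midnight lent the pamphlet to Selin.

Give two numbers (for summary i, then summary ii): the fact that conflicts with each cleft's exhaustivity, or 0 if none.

8, 4

(i): focus "Selin". Looking for same agent, thing, setting (Gareth / the pamphlet / at midnight) with some other recipient — fact (8) has Priya there. Refuted.
(ii): focus "Gareth". Looking for same thing, recipient, setting (the pamphlet / Selin / at midnight) with some other agent — fact (4) has Beatrice there. Refuted.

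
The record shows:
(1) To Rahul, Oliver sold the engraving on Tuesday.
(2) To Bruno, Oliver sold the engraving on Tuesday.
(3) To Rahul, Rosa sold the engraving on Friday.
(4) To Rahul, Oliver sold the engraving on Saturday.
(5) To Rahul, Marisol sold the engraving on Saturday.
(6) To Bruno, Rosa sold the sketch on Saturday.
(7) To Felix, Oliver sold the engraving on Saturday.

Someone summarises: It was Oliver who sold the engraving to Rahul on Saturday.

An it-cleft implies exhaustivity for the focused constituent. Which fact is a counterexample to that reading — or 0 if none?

5

Focus of the cleft: "Oliver" (the agent). Presupposed background: thing = the engraving, recipient = Rahul, setting = on Saturday.
The exhaustive reading says no other agent fits that background.
But fact (5) also has thing = the engraving, recipient = Rahul, setting = on Saturday, with agent = Marisol — so the exhaustive reading fails.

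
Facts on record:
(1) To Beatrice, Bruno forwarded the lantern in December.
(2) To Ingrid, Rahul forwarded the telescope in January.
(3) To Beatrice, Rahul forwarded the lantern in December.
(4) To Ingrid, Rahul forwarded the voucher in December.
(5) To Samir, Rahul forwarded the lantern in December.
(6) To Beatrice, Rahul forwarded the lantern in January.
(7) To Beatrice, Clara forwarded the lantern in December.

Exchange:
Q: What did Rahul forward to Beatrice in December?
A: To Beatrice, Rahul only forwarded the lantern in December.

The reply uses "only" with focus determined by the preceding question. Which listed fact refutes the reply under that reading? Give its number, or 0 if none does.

0

The question "What did ...?" targets the thing, so in the reply the focus falls on "the lantern".
So "only" ranges over things; the rest (same agent, recipient, setting (Rahul / Beatrice / in December)) is presupposed.
No listed fact shares that background with another thing. Nothing contradicts the reply.
(Fact (6) would refute a reading with focus on the setting — but that is not what the question asks.)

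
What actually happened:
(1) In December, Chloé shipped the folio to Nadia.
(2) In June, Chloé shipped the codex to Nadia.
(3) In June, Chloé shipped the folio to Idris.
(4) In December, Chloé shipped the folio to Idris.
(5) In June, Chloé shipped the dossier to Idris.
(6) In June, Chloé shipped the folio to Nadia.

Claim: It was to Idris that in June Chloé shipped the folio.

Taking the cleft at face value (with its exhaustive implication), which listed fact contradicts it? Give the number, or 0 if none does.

6

Focus of the cleft: "Idris" (the recipient). Presupposed background: agent = Chloé, thing = the folio, setting = in June.
The exhaustive reading says no other recipient fits that background.
But fact (6) also has agent = Chloé, thing = the folio, setting = in June, with recipient = Nadia — so the exhaustive reading fails.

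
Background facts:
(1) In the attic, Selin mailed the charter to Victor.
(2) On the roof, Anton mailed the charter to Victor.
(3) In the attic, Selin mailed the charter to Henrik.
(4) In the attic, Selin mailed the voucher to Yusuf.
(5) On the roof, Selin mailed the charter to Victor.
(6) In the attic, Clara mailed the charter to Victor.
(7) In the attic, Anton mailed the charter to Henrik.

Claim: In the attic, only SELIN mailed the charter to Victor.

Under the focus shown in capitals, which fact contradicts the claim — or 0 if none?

The capitals mark "Selin" as focus. So "only" rules out other agents, with the rest (same thing, recipient, setting (the charter / Victor / in the attic)) as background.
Fact (6) shares the background but differs in agent (Clara) — a counterexample.

6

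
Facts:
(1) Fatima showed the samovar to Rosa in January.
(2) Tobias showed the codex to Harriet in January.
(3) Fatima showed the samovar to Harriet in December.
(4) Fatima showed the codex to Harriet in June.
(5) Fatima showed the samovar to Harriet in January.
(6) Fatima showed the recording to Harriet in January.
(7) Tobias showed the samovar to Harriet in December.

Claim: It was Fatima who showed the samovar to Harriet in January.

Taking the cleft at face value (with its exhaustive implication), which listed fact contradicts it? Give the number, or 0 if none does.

0

The cleft puts "Fatima" in focus and presupposes the open proposition with same thing, recipient, setting (the samovar / Harriet / in January).
Exhaustivity: Fatima is the only agent satisfying that background.
Every other fact differs from the presupposition on some backgrounded slot, so none challenges the exhaustivity.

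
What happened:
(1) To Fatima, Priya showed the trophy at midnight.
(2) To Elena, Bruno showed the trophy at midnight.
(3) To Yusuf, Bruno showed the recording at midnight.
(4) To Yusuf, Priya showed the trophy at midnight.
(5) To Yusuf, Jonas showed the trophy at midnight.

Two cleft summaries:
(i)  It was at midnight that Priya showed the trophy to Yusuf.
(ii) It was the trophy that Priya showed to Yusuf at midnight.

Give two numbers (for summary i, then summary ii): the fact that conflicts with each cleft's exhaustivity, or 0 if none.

0, 0

(i): focus "at midnight". No fact shares agent = Priya, thing = the trophy, recipient = Yusuf with a different setting. 0.
(ii): focus "the trophy". No fact shares agent = Priya, recipient = Yusuf, setting = at midnight with a different thing. 0.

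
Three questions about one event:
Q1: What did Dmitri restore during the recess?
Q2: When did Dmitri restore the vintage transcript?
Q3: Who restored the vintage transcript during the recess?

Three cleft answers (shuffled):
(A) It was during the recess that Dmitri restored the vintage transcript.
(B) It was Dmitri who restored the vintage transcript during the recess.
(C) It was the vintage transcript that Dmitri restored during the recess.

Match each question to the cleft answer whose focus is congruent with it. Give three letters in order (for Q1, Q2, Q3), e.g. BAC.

CAB

Q1 asks about the direct object; cleft (C) focuses "the vintage transcript", which is the direct object — so Q1 → C.
Q2 asks about the time; cleft (A) focuses "during the recess", which is the time — so Q2 → A.
Q3 asks about the subject (agent); cleft (B) focuses "Dmitri", which is the subject (agent) — so Q3 → B.
Mapping: Q1→C, Q2→A, Q3→B.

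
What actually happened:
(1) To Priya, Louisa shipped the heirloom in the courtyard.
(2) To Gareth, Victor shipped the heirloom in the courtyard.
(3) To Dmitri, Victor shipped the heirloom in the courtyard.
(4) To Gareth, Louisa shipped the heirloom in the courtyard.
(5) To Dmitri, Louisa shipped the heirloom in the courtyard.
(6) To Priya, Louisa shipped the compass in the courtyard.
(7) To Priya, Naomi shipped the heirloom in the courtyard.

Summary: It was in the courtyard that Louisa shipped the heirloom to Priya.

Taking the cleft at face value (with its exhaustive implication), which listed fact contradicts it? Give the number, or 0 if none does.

0

The cleft puts "in the courtyard" in focus and presupposes the open proposition with Louisa as agent and the heirloom as thing and Priya as recipient.
The exhaustive reading says no other setting fits that background.
Every other fact differs from the presupposition on some backgrounded slot, so none challenges the exhaustivity.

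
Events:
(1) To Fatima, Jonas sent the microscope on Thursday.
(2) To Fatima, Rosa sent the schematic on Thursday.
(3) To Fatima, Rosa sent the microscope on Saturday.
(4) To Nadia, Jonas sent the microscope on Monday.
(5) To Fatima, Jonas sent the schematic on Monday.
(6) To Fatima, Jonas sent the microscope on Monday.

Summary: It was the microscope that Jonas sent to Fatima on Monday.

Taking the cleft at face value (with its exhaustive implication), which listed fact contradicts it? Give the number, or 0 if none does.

Focus of the cleft: "the microscope" (the thing). Presupposed background: agent = Jonas, recipient = Fatima, setting = on Monday.
The exhaustive reading says no other thing fits that background.
But fact (5) also has agent = Jonas, recipient = Fatima, setting = on Monday, with thing = the schematic — so the exhaustive reading fails.

5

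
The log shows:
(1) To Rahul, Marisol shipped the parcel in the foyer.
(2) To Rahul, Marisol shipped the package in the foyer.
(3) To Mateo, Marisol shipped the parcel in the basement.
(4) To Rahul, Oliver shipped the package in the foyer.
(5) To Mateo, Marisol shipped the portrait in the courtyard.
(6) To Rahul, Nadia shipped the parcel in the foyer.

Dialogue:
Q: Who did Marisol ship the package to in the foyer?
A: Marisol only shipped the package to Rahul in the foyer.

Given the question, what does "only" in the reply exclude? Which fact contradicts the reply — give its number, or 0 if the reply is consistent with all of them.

0

The question "Who did ... to ...?" targets the recipient, so in the reply the focus falls on "Rahul".
So "only" ranges over recipients; the rest (agent = Marisol, thing = the package, setting = in the foyer) is presupposed.
No listed fact shares that background with another recipient. Nothing contradicts the reply.
(Fact (1) would refute a reading with focus on the thing — but that is not what the question asks.)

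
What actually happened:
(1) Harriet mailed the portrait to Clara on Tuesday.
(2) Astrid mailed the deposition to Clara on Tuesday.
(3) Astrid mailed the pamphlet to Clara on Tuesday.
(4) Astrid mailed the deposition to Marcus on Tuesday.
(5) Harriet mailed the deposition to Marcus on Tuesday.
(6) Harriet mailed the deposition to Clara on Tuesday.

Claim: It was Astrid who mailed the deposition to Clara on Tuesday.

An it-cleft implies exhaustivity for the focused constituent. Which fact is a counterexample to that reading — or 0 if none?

The cleft puts "Astrid" in focus and presupposes the open proposition with the deposition as thing and Clara as recipient and on Tuesday as setting.
The exhaustive reading says no other agent fits that background.
But fact (6) also has the deposition as thing and Clara as recipient and on Tuesday as setting, with agent = Harriet — so the exhaustive reading fails.

6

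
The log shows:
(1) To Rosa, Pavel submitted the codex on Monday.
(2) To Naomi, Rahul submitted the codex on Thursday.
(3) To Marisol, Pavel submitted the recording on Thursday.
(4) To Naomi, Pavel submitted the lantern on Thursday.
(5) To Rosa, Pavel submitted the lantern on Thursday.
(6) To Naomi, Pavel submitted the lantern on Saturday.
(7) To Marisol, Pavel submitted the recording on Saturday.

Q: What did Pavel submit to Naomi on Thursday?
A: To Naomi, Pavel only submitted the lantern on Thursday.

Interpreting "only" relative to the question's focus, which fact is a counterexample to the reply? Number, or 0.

0

Answering "What did ...?" puts focus on the thing — here, "the lantern".
So "only" ranges over things; the rest (Pavel as agent and Naomi as recipient and on Thursday as setting) is presupposed.
No listed fact shares that background with another thing. Nothing contradicts the reply.
(Fact (6) would refute a reading with focus on the setting — but that is not what the question asks.)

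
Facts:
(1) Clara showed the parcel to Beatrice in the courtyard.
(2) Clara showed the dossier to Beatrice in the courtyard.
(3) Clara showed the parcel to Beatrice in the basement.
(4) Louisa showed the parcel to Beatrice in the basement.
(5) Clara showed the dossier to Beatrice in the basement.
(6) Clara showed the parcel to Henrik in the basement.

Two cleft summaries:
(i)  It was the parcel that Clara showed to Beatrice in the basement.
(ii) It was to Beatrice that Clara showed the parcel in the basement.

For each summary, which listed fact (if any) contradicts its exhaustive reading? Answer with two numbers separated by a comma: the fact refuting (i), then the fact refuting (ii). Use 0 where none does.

5, 6

Summary (i) focuses "the parcel" (the thing); background same agent, recipient, setting (Clara / Beatrice / in the basement). Fact (5) matches that background with thing = the dossier — refutes (i).
Summary (ii) focuses "Beatrice" (the recipient); background same agent, thing, setting (Clara / the parcel / in the basement). Fact (6) matches that background with recipient = Henrik — refutes (ii).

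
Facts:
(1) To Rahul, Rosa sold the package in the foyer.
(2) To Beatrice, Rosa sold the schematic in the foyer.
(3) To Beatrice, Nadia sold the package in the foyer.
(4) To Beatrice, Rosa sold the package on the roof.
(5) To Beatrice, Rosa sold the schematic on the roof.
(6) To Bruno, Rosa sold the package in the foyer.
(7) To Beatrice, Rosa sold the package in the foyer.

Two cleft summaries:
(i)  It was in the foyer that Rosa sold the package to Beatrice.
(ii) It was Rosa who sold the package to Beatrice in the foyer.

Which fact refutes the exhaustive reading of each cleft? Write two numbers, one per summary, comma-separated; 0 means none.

Summary (i) focuses "in the foyer" (the setting); background agent = Rosa, thing = the package, recipient = Beatrice. Fact (4) matches that background with setting = on the roof — refutes (i).
Summary (ii) focuses "Rosa" (the agent); background thing = the package, recipient = Beatrice, setting = in the foyer. Fact (3) matches that background with agent = Nadia — refutes (ii).

4, 3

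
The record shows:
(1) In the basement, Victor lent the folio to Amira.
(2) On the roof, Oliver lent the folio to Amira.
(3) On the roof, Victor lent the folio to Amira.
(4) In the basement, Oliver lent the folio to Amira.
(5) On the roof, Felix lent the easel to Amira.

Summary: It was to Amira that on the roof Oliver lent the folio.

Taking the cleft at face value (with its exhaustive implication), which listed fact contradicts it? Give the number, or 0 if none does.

0

The cleft puts "Amira" in focus and presupposes the open proposition with same agent, thing, setting (Oliver / the folio / on the roof).
Exhaustivity: Amira is the only recipient satisfying that background.
Every other fact differs from the presupposition on some backgrounded slot, so none challenges the exhaustivity.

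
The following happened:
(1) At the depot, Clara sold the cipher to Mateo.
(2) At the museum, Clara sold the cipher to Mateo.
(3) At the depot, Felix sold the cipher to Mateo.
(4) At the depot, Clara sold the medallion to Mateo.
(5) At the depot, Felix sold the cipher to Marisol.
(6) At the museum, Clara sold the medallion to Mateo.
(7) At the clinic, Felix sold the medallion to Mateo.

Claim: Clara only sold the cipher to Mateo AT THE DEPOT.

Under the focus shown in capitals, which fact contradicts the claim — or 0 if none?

The capitals mark "at the depot" as focus. So "only" rules out other settings, with the rest (agent = Clara, thing = the cipher, recipient = Mateo) as background.
Fact (2) shares the background but differs in setting (at the museum) — a counterexample.

2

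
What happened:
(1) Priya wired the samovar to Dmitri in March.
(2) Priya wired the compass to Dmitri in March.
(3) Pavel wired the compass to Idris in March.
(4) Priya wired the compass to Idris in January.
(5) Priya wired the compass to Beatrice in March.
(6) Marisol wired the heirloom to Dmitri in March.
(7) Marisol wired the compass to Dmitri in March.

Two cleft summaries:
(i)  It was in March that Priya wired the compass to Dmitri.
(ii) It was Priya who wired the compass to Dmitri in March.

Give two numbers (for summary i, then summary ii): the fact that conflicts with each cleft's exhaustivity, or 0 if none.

(i): focus "in March". No fact shares Priya as agent and the compass as thing and Dmitri as recipient with a different setting. 0.
(ii): focus "Priya". Looking for the compass as thing and Dmitri as recipient and in March as setting with some other agent — fact (7) has Marisol there. Refuted.

0, 7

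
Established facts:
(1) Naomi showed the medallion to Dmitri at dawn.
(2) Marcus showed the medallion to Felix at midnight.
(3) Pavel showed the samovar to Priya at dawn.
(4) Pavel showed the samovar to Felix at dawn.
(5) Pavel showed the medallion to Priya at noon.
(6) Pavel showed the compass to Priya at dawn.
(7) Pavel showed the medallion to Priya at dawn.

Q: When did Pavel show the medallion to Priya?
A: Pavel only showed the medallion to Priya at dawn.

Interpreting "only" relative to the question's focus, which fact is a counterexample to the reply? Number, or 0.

Answering "When did ...?" puts focus on the setting — here, "at dawn".
So "only" ranges over settings; the rest (same agent, thing, recipient (Pavel / the medallion / Priya)) is presupposed.
Fact (5) keeps same agent, thing, recipient (Pavel / the medallion / Priya) but has setting = at noon; that refutes the reply.
(Fact (3) would refute a reading with focus on the thing — but that is not what the question asks.)

5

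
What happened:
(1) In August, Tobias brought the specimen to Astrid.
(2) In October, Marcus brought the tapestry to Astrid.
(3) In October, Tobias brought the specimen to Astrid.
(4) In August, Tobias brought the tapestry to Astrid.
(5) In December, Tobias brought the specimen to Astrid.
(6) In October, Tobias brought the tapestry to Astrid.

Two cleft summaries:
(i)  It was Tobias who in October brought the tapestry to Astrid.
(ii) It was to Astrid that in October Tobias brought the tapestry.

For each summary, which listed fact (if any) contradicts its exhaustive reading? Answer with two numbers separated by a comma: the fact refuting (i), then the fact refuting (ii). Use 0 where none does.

Summary (i) focuses "Tobias" (the agent); background thing = the tapestry, recipient = Astrid, setting = in October. Fact (2) matches that background with agent = Marcus — refutes (i).
Summary (ii) focuses "Astrid" (the recipient); background agent = Tobias, thing = the tapestry, setting = in October. No fact matches that background with a different recipient, so 0.

2, 0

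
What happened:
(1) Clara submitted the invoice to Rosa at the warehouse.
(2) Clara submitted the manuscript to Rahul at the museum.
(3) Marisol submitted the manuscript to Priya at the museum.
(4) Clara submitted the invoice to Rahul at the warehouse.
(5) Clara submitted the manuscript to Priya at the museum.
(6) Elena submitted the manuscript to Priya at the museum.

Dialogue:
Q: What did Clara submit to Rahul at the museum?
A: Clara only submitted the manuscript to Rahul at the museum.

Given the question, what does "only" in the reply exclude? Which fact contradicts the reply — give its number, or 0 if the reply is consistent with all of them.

Answering "What did ...?" puts focus on the thing — here, "the manuscript".
"Only" then excludes alternative things while the background — same agent, recipient, setting (Clara / Rahul / at the museum) — is held fixed.
No listed fact shares that background with another thing. Nothing contradicts the reply.
(Fact (5) would refute a reading with focus on the recipient — but that is not what the question asks.)

0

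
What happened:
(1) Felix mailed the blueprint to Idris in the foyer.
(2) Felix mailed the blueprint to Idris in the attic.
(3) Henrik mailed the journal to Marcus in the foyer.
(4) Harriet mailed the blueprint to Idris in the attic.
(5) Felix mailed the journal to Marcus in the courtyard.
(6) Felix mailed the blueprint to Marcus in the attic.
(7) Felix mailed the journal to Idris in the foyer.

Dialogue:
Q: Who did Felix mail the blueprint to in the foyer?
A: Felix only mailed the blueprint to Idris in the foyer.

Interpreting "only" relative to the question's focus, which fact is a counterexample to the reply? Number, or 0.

0

Answering "Who did ... to ...?" puts focus on the recipient — here, "Idris".
So "only" ranges over recipients; the rest (same agent, thing, setting (Felix / the blueprint / in the foyer)) is presupposed.
No fact keeps same agent, thing, setting (Felix / the blueprint / in the foyer) while changing the recipient; every other fact differs on something backgrounded. The reply stands.
(Fact (7) would refute a reading with focus on the thing — but that is not what the question asks.)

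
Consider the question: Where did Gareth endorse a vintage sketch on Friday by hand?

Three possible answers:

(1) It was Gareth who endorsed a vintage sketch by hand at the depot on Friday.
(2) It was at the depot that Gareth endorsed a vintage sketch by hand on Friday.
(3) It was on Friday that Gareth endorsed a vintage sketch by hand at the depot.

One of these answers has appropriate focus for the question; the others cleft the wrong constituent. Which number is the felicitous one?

2

The question word "where" targets the location.
Option (1) clefts "Gareth" — the subject (agent), not what was asked.
Option (2) clefts "at the depot" — that matches what the question asks about.
Option (3) clefts "on Friday" — the time, not what was asked.
So the congruent reply is (2).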